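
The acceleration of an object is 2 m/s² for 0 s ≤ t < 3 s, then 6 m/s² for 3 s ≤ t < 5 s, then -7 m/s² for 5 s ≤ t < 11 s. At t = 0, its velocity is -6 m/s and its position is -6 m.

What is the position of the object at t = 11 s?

On each constant-a segment, Δv = aΔt and Δx = v₀Δt + ½aΔt²; chain segment to segment.
0–3 s: v starts -6 m/s; Δx = -6·3 + ½·2·3² = -9 m; v ends 0 m/s.
3–5 s: v starts 0 m/s; Δx = 0·2 + ½·6·2² = 12 m; v ends 12 m/s.
5–11 s: v starts 12 m/s; Δx = 12·6 + ½·-7·6² = -54 m; v ends -30 m/s.
x(11) = -6 + Σ Δx = -57 m.

-57 m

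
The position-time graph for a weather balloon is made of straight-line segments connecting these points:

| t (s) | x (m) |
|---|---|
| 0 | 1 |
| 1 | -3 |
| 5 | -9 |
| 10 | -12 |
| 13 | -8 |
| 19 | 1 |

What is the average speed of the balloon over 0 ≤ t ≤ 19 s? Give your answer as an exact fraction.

Average speed = (total path length)/(elapsed time); on a piecewise-linear x-t graph the path length is Σ|Δx|.
0–1 s: |Δx| = |-3 − 1| = 4 m
1–5 s: |Δx| = |-9 − -3| = 6 m
5–10 s: |Δx| = |-12 − -9| = 3 m
10–13 s: |Δx| = |-8 − -12| = 4 m
13–19 s: |Δx| = |1 − -8| = 9 m
Total path = 26 m; average speed = 26/19 = 26/19 m/s.

26/19 m/s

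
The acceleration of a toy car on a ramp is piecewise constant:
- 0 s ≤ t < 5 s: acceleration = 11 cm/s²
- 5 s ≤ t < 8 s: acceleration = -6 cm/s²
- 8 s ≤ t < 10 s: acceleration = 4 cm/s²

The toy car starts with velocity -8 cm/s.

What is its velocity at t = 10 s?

37 cm/s

Δv equals the area under the a-t graph; then v = v₀ + Δv.
0–5 s: 11 × 5 = 55 cm/s
5–8 s: -6 × 3 = -18 cm/s
8–10 s: 4 × 2 = 8 cm/s
Δv = 45 cm/s, so v(10) = -8 + (45) = 37 cm/s.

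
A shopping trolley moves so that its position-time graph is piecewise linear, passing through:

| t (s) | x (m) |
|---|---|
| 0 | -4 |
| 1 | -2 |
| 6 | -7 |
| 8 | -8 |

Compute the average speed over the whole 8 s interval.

1 m/s

Average speed = (total path length)/(elapsed time); on a piecewise-linear x-t graph the path length is Σ|Δx|.
0–1 s: |Δx| = |-2 − -4| = 2 m
1–6 s: |Δx| = |-7 − -2| = 5 m
6–8 s: |Δx| = |-8 − -7| = 1 m
Total path = 8 m; average speed = 8/8 = 1 m/s.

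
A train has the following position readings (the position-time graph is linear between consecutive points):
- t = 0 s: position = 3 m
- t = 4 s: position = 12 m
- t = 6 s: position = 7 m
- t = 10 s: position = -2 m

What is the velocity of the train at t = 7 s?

Velocity is the slope of the x-t graph on 6–10 s: (-2 − 7)/(10 − 6) = -2.25 m/s.

-2.25 m/s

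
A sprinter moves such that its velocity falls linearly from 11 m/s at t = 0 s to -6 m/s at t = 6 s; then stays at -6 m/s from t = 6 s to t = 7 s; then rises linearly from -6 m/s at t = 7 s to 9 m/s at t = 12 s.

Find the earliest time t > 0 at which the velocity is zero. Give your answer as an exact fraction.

v changes sign on 0–6 s (from 11 to -6); the graph is linear there, so v = 0 at t = 0 + (-11)·(6 − 0)/(-6 − 11) = 66/17 s.

t = 66/17 s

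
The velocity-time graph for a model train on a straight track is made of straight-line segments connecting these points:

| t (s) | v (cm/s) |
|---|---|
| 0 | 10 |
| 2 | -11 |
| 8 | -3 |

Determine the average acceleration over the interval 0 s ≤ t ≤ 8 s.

-1.625 cm/s²

Average acceleration = Δv/Δt = (-3 − 10)/(8 − 0) = -1.625 cm/s².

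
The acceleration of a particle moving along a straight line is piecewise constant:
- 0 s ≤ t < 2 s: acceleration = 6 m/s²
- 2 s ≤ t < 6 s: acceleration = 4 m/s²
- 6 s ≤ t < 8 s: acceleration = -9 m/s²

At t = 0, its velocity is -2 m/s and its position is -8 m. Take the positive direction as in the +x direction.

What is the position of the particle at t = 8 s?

On each constant-a segment, Δv = aΔt and Δx = v₀Δt + ½aΔt²; chain segment to segment.
0–2 s: v starts -2 m/s; Δx = -2·2 + ½·6·2² = 8 m; v ends 10 m/s.
2–6 s: v starts 10 m/s; Δx = 10·4 + ½·4·4² = 72 m; v ends 26 m/s.
6–8 s: v starts 26 m/s; Δx = 26·2 + ½·-9·2² = 34 m; v ends 8 m/s.
x(8) = -8 + Σ Δx = 106 m.

106 m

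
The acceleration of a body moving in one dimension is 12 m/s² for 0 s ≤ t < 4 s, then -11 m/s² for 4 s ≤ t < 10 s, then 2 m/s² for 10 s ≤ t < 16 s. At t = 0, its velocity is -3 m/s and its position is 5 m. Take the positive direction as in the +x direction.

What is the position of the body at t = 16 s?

On each constant-a segment, Δv = aΔt and Δx = v₀Δt + ½aΔt²; chain segment to segment.
0–4 s: v starts -3 m/s; Δx = -3·4 + ½·12·4² = 84 m; v ends 45 m/s.
4–10 s: v starts 45 m/s; Δx = 45·6 + ½·-11·6² = 72 m; v ends -21 m/s.
10–16 s: v starts -21 m/s; Δx = -21·6 + ½·2·6² = -90 m; v ends -9 m/s.
x(16) = 5 + Σ Δx = 71 m.

71 m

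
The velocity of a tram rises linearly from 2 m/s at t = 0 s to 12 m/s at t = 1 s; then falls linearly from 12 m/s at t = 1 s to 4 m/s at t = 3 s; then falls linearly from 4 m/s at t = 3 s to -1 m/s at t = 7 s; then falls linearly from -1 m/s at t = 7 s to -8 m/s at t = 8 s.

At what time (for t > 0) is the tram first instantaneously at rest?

v changes sign on 3–7 s (from 4 to -1); the graph is linear there, so v = 0 at t = 3 + (-4)·(7 − 3)/(-1 − 4) = 6.2 s.

t = 6.2 s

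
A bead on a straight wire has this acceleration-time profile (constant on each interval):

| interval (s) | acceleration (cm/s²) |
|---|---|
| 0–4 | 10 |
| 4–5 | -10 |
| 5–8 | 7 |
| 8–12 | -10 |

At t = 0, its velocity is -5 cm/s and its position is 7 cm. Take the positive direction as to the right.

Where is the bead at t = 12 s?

On each constant-a segment, Δv = aΔt and Δx = v₀Δt + ½aΔt²; chain segment to segment.
0–4 s: v starts -5 cm/s; Δx = -5·4 + ½·10·4² = 60 cm; v ends 35 cm/s.
4–5 s: v starts 35 cm/s; Δx = 35·1 + ½·-10·1² = 30 cm; v ends 25 cm/s.
5–8 s: v starts 25 cm/s; Δx = 25·3 + ½·7·3² = 106.5 cm; v ends 46 cm/s.
8–12 s: v starts 46 cm/s; Δx = 46·4 + ½·-10·4² = 104 cm; v ends 6 cm/s.
x(12) = 7 + Σ Δx = 307.5 cm.

307.5 cm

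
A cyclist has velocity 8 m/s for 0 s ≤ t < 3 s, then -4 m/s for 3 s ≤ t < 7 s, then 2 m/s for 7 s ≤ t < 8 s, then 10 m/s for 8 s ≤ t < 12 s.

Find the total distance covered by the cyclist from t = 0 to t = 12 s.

82 m

Total distance travelled is ∫|v| dt — sum the magnitudes of each area piece.
0–3 s: |8| × 3 = 24 m
3–7 s: |-4| × 4 = 16 m
7–8 s: |2| × 1 = 2 m
8–12 s: |10| × 4 = 40 m
Total distance = 82 m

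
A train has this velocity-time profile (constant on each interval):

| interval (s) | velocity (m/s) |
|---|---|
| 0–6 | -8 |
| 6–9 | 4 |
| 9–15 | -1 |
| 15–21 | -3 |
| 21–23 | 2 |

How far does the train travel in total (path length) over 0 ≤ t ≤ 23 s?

Total distance travelled is ∫|v| dt — sum the magnitudes of each area piece.
0–6 s: |-8| × 6 = 48 m
6–9 s: |4| × 3 = 12 m
9–15 s: |-1| × 6 = 6 m
15–21 s: |-3| × 6 = 18 m
21–23 s: |2| × 2 = 4 m
Total distance = 88 m

88 m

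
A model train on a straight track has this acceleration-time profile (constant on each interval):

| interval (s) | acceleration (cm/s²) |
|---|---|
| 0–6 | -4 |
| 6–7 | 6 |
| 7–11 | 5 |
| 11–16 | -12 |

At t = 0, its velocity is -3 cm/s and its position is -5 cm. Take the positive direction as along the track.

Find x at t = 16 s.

On each constant-a segment, Δv = aΔt and Δx = v₀Δt + ½aΔt²; chain segment to segment.
0–6 s: v starts -3 cm/s; Δx = -3·6 + ½·-4·6² = -90 cm; v ends -27 cm/s.
6–7 s: v starts -27 cm/s; Δx = -27·1 + ½·6·1² = -24 cm; v ends -21 cm/s.
7–11 s: v starts -21 cm/s; Δx = -21·4 + ½·5·4² = -44 cm; v ends -1 cm/s.
11–16 s: v starts -1 cm/s; Δx = -1·5 + ½·-12·5² = -155 cm; v ends -61 cm/s.
x(16) = -5 + Σ Δx = -318 cm.

-318 cm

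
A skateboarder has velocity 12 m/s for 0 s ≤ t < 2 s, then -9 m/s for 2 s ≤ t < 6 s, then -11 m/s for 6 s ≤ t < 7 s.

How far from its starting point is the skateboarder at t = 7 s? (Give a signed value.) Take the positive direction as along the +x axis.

-23 m

Displacement is the signed area under the v-t curve.
0–2 s: 12 × 2 = 24 m
2–6 s: -9 × 4 = -36 m
6–7 s: -11 × 1 = -11 m
Net displacement = -23 m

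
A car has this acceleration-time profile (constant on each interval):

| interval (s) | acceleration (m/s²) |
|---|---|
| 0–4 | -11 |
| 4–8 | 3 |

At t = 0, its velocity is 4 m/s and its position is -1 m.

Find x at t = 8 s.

-209 m

On each constant-a segment, Δv = aΔt and Δx = v₀Δt + ½aΔt²; chain segment to segment.
0–4 s: v starts 4 m/s; Δx = 4·4 + ½·-11·4² = -72 m; v ends -40 m/s.
4–8 s: v starts -40 m/s; Δx = -40·4 + ½·3·4² = -136 m; v ends -28 m/s.
x(8) = -1 + Σ Δx = -209 m.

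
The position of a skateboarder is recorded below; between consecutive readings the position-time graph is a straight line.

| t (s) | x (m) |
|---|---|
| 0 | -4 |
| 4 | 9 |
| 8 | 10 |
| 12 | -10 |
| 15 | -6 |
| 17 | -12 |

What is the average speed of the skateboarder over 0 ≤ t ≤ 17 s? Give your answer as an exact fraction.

44/17 m/s

Average speed = (total path length)/(elapsed time); on a piecewise-linear x-t graph the path length is Σ|Δx|.
0–4 s: |Δx| = |9 − -4| = 13 m
4–8 s: |Δx| = |10 − 9| = 1 m
8–12 s: |Δx| = |-10 − 10| = 20 m
12–15 s: |Δx| = |-6 − -10| = 4 m
15–17 s: |Δx| = |-12 − -6| = 6 m
Total path = 44 m; average speed = 44/17 = 44/17 m/s.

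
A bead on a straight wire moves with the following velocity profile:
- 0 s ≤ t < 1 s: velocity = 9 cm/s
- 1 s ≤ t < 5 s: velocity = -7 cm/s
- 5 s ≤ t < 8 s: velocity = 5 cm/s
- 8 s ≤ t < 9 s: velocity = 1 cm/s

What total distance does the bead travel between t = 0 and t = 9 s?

53 cm

Distance (not displacement) is the total path length: add the absolute areas under v-t.
0–1 s: |9| × 1 = 9 cm
1–5 s: |-7| × 4 = 28 cm
5–8 s: |5| × 3 = 15 cm
8–9 s: |1| × 1 = 1 cm
Total distance = 53 cm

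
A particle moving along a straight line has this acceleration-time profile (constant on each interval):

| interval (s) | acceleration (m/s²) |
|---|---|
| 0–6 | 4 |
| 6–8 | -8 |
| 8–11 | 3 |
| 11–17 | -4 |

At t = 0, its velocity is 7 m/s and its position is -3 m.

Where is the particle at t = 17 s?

287.5 m

On each constant-a segment, Δv = aΔt and Δx = v₀Δt + ½aΔt²; chain segment to segment.
0–6 s: v starts 7 m/s; Δx = 7·6 + ½·4·6² = 114 m; v ends 31 m/s.
6–8 s: v starts 31 m/s; Δx = 31·2 + ½·-8·2² = 46 m; v ends 15 m/s.
8–11 s: v starts 15 m/s; Δx = 15·3 + ½·3·3² = 58.5 m; v ends 24 m/s.
11–17 s: v starts 24 m/s; Δx = 24·6 + ½·-4·6² = 72 m; v ends 0 m/s.
x(17) = -3 + Σ Δx = 287.5 m.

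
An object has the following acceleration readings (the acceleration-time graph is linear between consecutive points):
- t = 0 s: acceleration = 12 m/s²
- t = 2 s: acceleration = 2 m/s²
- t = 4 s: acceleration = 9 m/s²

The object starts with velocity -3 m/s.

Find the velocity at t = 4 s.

Δv equals the area under the a-t graph; then v = v₀ + Δv.
0–2 s: ½(12 + 2)(2) = 14 m/s
2–4 s: ½(2 + 9)(2) = 11 m/s
Δv = 25 m/s, so v(4) = -3 + (25) = 22 m/s.

22 m/s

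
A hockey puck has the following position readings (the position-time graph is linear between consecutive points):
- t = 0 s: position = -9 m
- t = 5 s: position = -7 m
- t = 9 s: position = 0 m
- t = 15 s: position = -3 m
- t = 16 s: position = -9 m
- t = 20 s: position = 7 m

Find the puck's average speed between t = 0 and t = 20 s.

Average speed = (total path length)/(elapsed time); on a piecewise-linear x-t graph the path length is Σ|Δx|.
0–5 s: |Δx| = |-7 − -9| = 2 m
5–9 s: |Δx| = |0 − -7| = 7 m
9–15 s: |Δx| = |-3 − 0| = 3 m
15–16 s: |Δx| = |-9 − -3| = 6 m
16–20 s: |Δx| = |7 − -9| = 16 m
Total path = 34 m; average speed = 34/20 = 1.7 m/s.

1.7 m/s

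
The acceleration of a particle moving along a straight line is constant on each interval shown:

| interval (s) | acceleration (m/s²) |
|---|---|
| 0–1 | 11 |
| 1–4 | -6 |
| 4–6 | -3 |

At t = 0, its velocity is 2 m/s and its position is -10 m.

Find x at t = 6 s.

On each constant-a segment, Δv = aΔt and Δx = v₀Δt + ½aΔt²; chain segment to segment.
0–1 s: v starts 2 m/s; Δx = 2·1 + ½·11·1² = 7.5 m; v ends 13 m/s.
1–4 s: v starts 13 m/s; Δx = 13·3 + ½·-6·3² = 12 m; v ends -5 m/s.
4–6 s: v starts -5 m/s; Δx = -5·2 + ½·-3·2² = -16 m; v ends -11 m/s.
x(6) = -10 + Σ Δx = -6.5 m.

-6.5 m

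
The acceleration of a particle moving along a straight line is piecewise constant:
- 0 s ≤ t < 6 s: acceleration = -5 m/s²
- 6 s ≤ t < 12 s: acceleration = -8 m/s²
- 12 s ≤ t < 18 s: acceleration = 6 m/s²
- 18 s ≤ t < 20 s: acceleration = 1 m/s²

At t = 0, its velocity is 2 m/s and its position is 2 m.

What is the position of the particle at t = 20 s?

-814 m

On each constant-a segment, Δv = aΔt and Δx = v₀Δt + ½aΔt²; chain segment to segment.
0–6 s: v starts 2 m/s; Δx = 2·6 + ½·-5·6² = -78 m; v ends -28 m/s.
6–12 s: v starts -28 m/s; Δx = -28·6 + ½·-8·6² = -312 m; v ends -76 m/s.
12–18 s: v starts -76 m/s; Δx = -76·6 + ½·6·6² = -348 m; v ends -40 m/s.
18–20 s: v starts -40 m/s; Δx = -40·2 + ½·1·2² = -78 m; v ends -38 m/s.
x(20) = 2 + Σ Δx = -814 m.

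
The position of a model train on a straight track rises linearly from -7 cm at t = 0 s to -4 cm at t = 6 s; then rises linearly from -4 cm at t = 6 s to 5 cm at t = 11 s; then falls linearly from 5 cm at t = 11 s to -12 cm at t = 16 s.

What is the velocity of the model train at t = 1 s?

Velocity is the slope of the x-t graph on 0–6 s: (-4 − -7)/(6 − 0) = 0.5 cm/s.

0.5 cm/s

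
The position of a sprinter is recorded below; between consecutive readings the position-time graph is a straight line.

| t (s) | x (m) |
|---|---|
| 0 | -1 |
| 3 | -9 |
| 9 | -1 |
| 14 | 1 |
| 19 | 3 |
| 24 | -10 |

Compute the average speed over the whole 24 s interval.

Average speed = (total path length)/(elapsed time); on a piecewise-linear x-t graph the path length is Σ|Δx|.
0–3 s: |Δx| = |-9 − -1| = 8 m
3–9 s: |Δx| = |-1 − -9| = 8 m
9–14 s: |Δx| = |1 − -1| = 2 m
14–19 s: |Δx| = |3 − 1| = 2 m
19–24 s: |Δx| = |-10 − 3| = 13 m
Total path = 33 m; average speed = 33/24 = 1.375 m/s.

1.375 m/s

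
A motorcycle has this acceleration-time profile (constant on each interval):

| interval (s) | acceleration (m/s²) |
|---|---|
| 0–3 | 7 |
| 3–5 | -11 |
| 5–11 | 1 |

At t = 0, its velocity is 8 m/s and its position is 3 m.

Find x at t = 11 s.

154.5 m

On each constant-a segment, Δv = aΔt and Δx = v₀Δt + ½aΔt²; chain segment to segment.
0–3 s: v starts 8 m/s; Δx = 8·3 + ½·7·3² = 55.5 m; v ends 29 m/s.
3–5 s: v starts 29 m/s; Δx = 29·2 + ½·-11·2² = 36 m; v ends 7 m/s.
5–11 s: v starts 7 m/s; Δx = 7·6 + ½·1·6² = 60 m; v ends 13 m/s.
x(11) = 3 + Σ Δx = 154.5 m.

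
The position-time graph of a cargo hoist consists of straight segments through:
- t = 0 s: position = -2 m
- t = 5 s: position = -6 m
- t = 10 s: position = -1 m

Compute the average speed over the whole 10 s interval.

Average speed = (total path length)/(elapsed time); on a piecewise-linear x-t graph the path length is Σ|Δx|.
0–5 s: |Δx| = |-6 − -2| = 4 m
5–10 s: |Δx| = |-1 − -6| = 5 m
Total path = 9 m; average speed = 9/10 = 0.9 m/s.

0.9 m/s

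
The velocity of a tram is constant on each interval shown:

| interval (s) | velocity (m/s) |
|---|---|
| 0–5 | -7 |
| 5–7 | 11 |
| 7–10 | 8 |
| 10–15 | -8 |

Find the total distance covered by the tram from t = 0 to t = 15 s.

Total distance travelled is ∫|v| dt — sum the magnitudes of each area piece.
0–5 s: |-7| × 5 = 35 m
5–7 s: |11| × 2 = 22 m
7–10 s: |8| × 3 = 24 m
10–15 s: |-8| × 5 = 40 m
Total distance = 121 m

121 m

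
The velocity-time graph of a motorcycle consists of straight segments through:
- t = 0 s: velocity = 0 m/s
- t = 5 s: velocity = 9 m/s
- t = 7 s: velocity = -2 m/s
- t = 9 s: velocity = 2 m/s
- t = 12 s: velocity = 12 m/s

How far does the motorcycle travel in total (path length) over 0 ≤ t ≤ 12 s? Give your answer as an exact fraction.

1171/22 m

Total distance travelled is ∫|v| dt — sum the magnitudes of each area piece.
0–5 s: |½(0 + 9)(5)| = 22.5 m
5–7 s: v = 0 at t = 73/11 s; triangle areas 81/11 + 4/11 = 85/11 m
7–9 s: v = 0 at t = 8 s; triangle areas 1 + 1 = 2 m
9–12 s: |½(2 + 12)(3)| = 21 m
Total distance = 1171/22 m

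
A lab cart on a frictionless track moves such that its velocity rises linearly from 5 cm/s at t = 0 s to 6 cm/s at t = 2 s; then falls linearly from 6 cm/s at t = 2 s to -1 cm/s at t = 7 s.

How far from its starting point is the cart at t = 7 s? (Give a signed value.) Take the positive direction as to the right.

Displacement is the signed area under the v-t curve.
0–2 s: ½(5 + 6)(2) = 11 cm
2–7 s: ½(6 + -1)(5) = 12.5 cm
Net displacement = 23.5 cm

23.5 cm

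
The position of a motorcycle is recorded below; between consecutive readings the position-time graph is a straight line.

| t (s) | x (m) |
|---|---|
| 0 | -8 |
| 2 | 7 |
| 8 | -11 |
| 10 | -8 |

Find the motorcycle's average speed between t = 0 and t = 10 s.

Average speed = (total path length)/(elapsed time); on a piecewise-linear x-t graph the path length is Σ|Δx|.
0–2 s: |Δx| = |7 − -8| = 15 m
2–8 s: |Δx| = |-11 − 7| = 18 m
8–10 s: |Δx| = |-8 − -11| = 3 m
Total path = 36 m; average speed = 36/10 = 3.6 m/s.

3.6 m/s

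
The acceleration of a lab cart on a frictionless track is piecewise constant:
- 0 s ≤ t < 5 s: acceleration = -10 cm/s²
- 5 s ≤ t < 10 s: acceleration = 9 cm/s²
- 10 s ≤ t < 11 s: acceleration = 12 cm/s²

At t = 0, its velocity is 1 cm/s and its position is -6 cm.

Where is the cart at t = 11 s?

-256.5 cm

On each constant-a segment, Δv = aΔt and Δx = v₀Δt + ½aΔt²; chain segment to segment.
0–5 s: v starts 1 cm/s; Δx = 1·5 + ½·-10·5² = -120 cm; v ends -49 cm/s.
5–10 s: v starts -49 cm/s; Δx = -49·5 + ½·9·5² = -132.5 cm; v ends -4 cm/s.
10–11 s: v starts -4 cm/s; Δx = -4·1 + ½·12·1² = 2 cm; v ends 8 cm/s.
x(11) = -6 + Σ Δx = -256.5 cm.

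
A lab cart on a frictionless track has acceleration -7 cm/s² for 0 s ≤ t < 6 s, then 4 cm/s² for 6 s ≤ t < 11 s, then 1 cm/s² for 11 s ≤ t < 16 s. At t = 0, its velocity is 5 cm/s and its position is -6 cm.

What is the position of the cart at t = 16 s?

-309.5 cm

On each constant-a segment, Δv = aΔt and Δx = v₀Δt + ½aΔt²; chain segment to segment.
0–6 s: v starts 5 cm/s; Δx = 5·6 + ½·-7·6² = -96 cm; v ends -37 cm/s.
6–11 s: v starts -37 cm/s; Δx = -37·5 + ½·4·5² = -135 cm; v ends -17 cm/s.
11–16 s: v starts -17 cm/s; Δx = -17·5 + ½·1·5² = -72.5 cm; v ends -12 cm/s.
x(16) = -6 + Σ Δx = -309.5 cm.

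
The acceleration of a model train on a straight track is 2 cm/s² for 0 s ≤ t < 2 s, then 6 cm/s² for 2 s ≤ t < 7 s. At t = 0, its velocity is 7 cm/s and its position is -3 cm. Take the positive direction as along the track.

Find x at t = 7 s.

On each constant-a segment, Δv = aΔt and Δx = v₀Δt + ½aΔt²; chain segment to segment.
0–2 s: v starts 7 cm/s; Δx = 7·2 + ½·2·2² = 18 cm; v ends 11 cm/s.
2–7 s: v starts 11 cm/s; Δx = 11·5 + ½·6·5² = 130 cm; v ends 41 cm/s.
x(7) = -3 + Σ Δx = 145 cm.

145 cm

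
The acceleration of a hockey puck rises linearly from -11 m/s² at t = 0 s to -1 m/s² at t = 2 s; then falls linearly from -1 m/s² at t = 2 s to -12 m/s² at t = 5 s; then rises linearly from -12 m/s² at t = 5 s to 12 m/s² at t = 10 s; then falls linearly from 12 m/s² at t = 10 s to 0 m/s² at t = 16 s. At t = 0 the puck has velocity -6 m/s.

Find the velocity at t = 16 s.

-1.5 m/s

Δv equals the area under the a-t graph; then v = v₀ + Δv.
0–2 s: ½(-11 + -1)(2) = -12 m/s
2–5 s: ½(-1 + -12)(3) = -19.5 m/s
5–10 s: ½(-12 + 12)(5) = 0 m/s
10–16 s: ½(12 + 0)(6) = 36 m/s
Δv = 4.5 m/s, so v(16) = -6 + (4.5) = -1.5 m/s.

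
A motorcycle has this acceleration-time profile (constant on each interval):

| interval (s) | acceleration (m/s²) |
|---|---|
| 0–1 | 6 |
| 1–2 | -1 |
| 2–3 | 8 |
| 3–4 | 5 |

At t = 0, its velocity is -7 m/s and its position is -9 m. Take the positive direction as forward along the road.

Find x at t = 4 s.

On each constant-a segment, Δv = aΔt and Δx = v₀Δt + ½aΔt²; chain segment to segment.
0–1 s: v starts -7 m/s; Δx = -7·1 + ½·6·1² = -4 m; v ends -1 m/s.
1–2 s: v starts -1 m/s; Δx = -1·1 + ½·-1·1² = -1.5 m; v ends -2 m/s.
2–3 s: v starts -2 m/s; Δx = -2·1 + ½·8·1² = 2 m; v ends 6 m/s.
3–4 s: v starts 6 m/s; Δx = 6·1 + ½·5·1² = 8.5 m; v ends 11 m/s.
x(4) = -9 + Σ Δx = -4 m.

-4 m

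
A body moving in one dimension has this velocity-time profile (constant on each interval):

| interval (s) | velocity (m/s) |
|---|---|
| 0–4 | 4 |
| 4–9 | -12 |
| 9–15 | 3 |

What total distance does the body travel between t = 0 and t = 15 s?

Total distance travelled is ∫|v| dt — sum the magnitudes of each area piece.
0–4 s: |4| × 4 = 16 m
4–9 s: |-12| × 5 = 60 m
9–15 s: |3| × 6 = 18 m
Total distance = 94 m

94 m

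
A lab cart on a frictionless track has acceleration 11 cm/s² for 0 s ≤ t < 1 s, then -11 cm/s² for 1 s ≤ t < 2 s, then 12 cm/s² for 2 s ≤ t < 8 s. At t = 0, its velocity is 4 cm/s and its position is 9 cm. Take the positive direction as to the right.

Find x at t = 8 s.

On each constant-a segment, Δv = aΔt and Δx = v₀Δt + ½aΔt²; chain segment to segment.
0–1 s: v starts 4 cm/s; Δx = 4·1 + ½·11·1² = 9.5 cm; v ends 15 cm/s.
1–2 s: v starts 15 cm/s; Δx = 15·1 + ½·-11·1² = 9.5 cm; v ends 4 cm/s.
2–8 s: v starts 4 cm/s; Δx = 4·6 + ½·12·6² = 240 cm; v ends 76 cm/s.
x(8) = 9 + Σ Δx = 268 cm.

268 cm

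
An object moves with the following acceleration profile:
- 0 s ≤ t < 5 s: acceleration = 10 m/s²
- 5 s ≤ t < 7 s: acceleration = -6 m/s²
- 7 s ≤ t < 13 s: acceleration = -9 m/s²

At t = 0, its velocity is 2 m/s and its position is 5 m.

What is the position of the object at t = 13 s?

On each constant-a segment, Δv = aΔt and Δx = v₀Δt + ½aΔt²; chain segment to segment.
0–5 s: v starts 2 m/s; Δx = 2·5 + ½·10·5² = 135 m; v ends 52 m/s.
5–7 s: v starts 52 m/s; Δx = 52·2 + ½·-6·2² = 92 m; v ends 40 m/s.
7–13 s: v starts 40 m/s; Δx = 40·6 + ½·-9·6² = 78 m; v ends -14 m/s.
x(13) = 5 + Σ Δx = 310 m.

310 m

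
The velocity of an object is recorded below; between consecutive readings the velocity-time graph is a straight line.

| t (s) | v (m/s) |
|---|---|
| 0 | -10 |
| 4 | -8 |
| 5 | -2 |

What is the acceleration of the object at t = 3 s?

0.5 m/s²

Acceleration is the slope of the v-t graph on 0–4 s: (-8 − -10)/(4 − 0) = 0.5 m/s².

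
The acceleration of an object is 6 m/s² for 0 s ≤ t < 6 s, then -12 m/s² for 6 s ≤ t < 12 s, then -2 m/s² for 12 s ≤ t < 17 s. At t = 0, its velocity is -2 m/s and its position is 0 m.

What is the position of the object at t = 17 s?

-131 m

On each constant-a segment, Δv = aΔt and Δx = v₀Δt + ½aΔt²; chain segment to segment.
0–6 s: v starts -2 m/s; Δx = -2·6 + ½·6·6² = 96 m; v ends 34 m/s.
6–12 s: v starts 34 m/s; Δx = 34·6 + ½·-12·6² = -12 m; v ends -38 m/s.
12–17 s: v starts -38 m/s; Δx = -38·5 + ½·-2·5² = -215 m; v ends -48 m/s.
x(17) = 0 + Σ Δx = -131 m.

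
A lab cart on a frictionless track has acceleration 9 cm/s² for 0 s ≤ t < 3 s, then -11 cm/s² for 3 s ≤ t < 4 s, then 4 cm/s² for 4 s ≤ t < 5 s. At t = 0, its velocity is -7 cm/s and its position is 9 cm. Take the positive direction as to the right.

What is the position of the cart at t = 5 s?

On each constant-a segment, Δv = aΔt and Δx = v₀Δt + ½aΔt²; chain segment to segment.
0–3 s: v starts -7 cm/s; Δx = -7·3 + ½·9·3² = 19.5 cm; v ends 20 cm/s.
3–4 s: v starts 20 cm/s; Δx = 20·1 + ½·-11·1² = 14.5 cm; v ends 9 cm/s.
4–5 s: v starts 9 cm/s; Δx = 9·1 + ½·4·1² = 11 cm; v ends 13 cm/s.
x(5) = 9 + Σ Δx = 54 cm.

54 cm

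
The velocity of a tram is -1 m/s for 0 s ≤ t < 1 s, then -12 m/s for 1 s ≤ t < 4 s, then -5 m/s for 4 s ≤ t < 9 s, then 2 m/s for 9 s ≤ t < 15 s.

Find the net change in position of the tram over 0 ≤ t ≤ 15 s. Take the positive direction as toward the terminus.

-50 m

Net displacement equals the area under the velocity-time graph (areas below the axis count negative).
0–1 s: -1 × 1 = -1 m
1–4 s: -12 × 3 = -36 m
4–9 s: -5 × 5 = -25 m
9–15 s: 2 × 6 = 12 m
Net displacement = -50 m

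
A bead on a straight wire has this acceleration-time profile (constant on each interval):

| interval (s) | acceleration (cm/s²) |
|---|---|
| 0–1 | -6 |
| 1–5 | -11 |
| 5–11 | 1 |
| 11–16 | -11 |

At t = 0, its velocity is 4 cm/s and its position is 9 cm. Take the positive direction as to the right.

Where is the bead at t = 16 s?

-681.5 cm

On each constant-a segment, Δv = aΔt and Δx = v₀Δt + ½aΔt²; chain segment to segment.
0–1 s: v starts 4 cm/s; Δx = 4·1 + ½·-6·1² = 1 cm; v ends -2 cm/s.
1–5 s: v starts -2 cm/s; Δx = -2·4 + ½·-11·4² = -96 cm; v ends -46 cm/s.
5–11 s: v starts -46 cm/s; Δx = -46·6 + ½·1·6² = -258 cm; v ends -40 cm/s.
11–16 s: v starts -40 cm/s; Δx = -40·5 + ½·-11·5² = -337.5 cm; v ends -95 cm/s.
x(16) = 9 + Σ Δx = -681.5 cm.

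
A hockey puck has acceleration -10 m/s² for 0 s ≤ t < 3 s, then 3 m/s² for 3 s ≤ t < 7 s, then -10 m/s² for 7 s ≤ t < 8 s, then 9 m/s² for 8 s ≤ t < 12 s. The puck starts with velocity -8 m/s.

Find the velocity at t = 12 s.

Δv equals the area under the a-t graph; then v = v₀ + Δv.
0–3 s: -10 × 3 = -30 m/s
3–7 s: 3 × 4 = 12 m/s
7–8 s: -10 × 1 = -10 m/s
8–12 s: 9 × 4 = 36 m/s
Δv = 8 m/s, so v(12) = -8 + (8) = 0 m/s.

0 m/s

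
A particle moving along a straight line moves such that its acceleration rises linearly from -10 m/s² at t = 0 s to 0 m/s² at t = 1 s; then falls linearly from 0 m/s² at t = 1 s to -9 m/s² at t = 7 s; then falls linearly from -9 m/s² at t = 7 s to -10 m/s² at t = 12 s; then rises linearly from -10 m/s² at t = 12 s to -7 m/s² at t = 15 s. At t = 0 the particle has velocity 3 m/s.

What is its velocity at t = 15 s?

Δv equals the area under the a-t graph; then v = v₀ + Δv.
0–1 s: ½(-10 + 0)(1) = -5 m/s
1–7 s: ½(0 + -9)(6) = -27 m/s
7–12 s: ½(-9 + -10)(5) = -47.5 m/s
12–15 s: ½(-10 + -7)(3) = -25.5 m/s
Δv = -105 m/s, so v(15) = 3 + (-105) = -102 m/s.

-102 m/s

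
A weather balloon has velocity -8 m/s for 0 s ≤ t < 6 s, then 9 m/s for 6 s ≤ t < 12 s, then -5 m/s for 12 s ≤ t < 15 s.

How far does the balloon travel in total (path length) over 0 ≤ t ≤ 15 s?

117 m

Total distance travelled is ∫|v| dt — sum the magnitudes of each area piece.
0–6 s: |-8| × 6 = 48 m
6–12 s: |9| × 6 = 54 m
12–15 s: |-5| × 3 = 15 m
Total distance = 117 m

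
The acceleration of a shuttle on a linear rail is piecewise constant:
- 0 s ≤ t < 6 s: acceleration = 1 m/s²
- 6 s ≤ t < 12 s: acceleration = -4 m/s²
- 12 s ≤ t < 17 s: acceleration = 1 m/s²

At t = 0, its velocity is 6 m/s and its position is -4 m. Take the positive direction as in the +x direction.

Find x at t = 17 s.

2.5 m

On each constant-a segment, Δv = aΔt and Δx = v₀Δt + ½aΔt²; chain segment to segment.
0–6 s: v starts 6 m/s; Δx = 6·6 + ½·1·6² = 54 m; v ends 12 m/s.
6–12 s: v starts 12 m/s; Δx = 12·6 + ½·-4·6² = 0 m; v ends -12 m/s.
12–17 s: v starts -12 m/s; Δx = -12·5 + ½·1·5² = -47.5 m; v ends -7 m/s.
x(17) = -4 + Σ Δx = 2.5 m.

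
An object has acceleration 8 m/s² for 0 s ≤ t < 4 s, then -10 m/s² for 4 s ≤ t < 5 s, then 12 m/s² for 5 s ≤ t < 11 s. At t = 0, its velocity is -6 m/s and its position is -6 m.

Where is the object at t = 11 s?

On each constant-a segment, Δv = aΔt and Δx = v₀Δt + ½aΔt²; chain segment to segment.
0–4 s: v starts -6 m/s; Δx = -6·4 + ½·8·4² = 40 m; v ends 26 m/s.
4–5 s: v starts 26 m/s; Δx = 26·1 + ½·-10·1² = 21 m; v ends 16 m/s.
5–11 s: v starts 16 m/s; Δx = 16·6 + ½·12·6² = 312 m; v ends 88 m/s.
x(11) = -6 + Σ Δx = 367 m.

367 m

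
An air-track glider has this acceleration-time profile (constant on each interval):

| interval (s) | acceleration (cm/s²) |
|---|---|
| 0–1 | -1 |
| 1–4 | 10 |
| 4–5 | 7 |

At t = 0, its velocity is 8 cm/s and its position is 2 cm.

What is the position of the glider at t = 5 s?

On each constant-a segment, Δv = aΔt and Δx = v₀Δt + ½aΔt²; chain segment to segment.
0–1 s: v starts 8 cm/s; Δx = 8·1 + ½·-1·1² = 7.5 cm; v ends 7 cm/s.
1–4 s: v starts 7 cm/s; Δx = 7·3 + ½·10·3² = 66 cm; v ends 37 cm/s.
4–5 s: v starts 37 cm/s; Δx = 37·1 + ½·7·1² = 40.5 cm; v ends 44 cm/s.
x(5) = 2 + Σ Δx = 116 cm.

116 cm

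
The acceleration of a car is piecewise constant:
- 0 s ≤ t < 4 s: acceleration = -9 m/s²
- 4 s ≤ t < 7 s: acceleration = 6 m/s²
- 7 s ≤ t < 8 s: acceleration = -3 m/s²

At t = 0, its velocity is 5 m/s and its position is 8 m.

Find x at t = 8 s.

On each constant-a segment, Δv = aΔt and Δx = v₀Δt + ½aΔt²; chain segment to segment.
0–4 s: v starts 5 m/s; Δx = 5·4 + ½·-9·4² = -52 m; v ends -31 m/s.
4–7 s: v starts -31 m/s; Δx = -31·3 + ½·6·3² = -66 m; v ends -13 m/s.
7–8 s: v starts -13 m/s; Δx = -13·1 + ½·-3·1² = -14.5 m; v ends -16 m/s.
x(8) = 8 + Σ Δx = -124.5 m.

-124.5 m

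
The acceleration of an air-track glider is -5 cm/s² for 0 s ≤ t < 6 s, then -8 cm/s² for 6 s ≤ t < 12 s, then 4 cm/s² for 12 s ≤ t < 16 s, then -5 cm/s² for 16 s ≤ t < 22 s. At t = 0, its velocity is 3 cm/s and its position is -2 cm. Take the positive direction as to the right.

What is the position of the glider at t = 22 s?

-1092 cm

On each constant-a segment, Δv = aΔt and Δx = v₀Δt + ½aΔt²; chain segment to segment.
0–6 s: v starts 3 cm/s; Δx = 3·6 + ½·-5·6² = -72 cm; v ends -27 cm/s.
6–12 s: v starts -27 cm/s; Δx = -27·6 + ½·-8·6² = -306 cm; v ends -75 cm/s.
12–16 s: v starts -75 cm/s; Δx = -75·4 + ½·4·4² = -268 cm; v ends -59 cm/s.
16–22 s: v starts -59 cm/s; Δx = -59·6 + ½·-5·6² = -444 cm; v ends -89 cm/s.
x(22) = -2 + Σ Δx = -1092 cm.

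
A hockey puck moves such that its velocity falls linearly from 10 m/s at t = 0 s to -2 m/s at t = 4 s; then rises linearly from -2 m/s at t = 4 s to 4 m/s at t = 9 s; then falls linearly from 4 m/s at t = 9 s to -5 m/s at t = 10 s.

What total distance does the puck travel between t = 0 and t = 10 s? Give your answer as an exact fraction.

503/18 m

Total distance travelled is ∫|v| dt — sum the magnitudes of each area piece.
0–4 s: v = 0 at t = 10/3 s; triangle areas 50/3 + 2/3 = 52/3 m
4–9 s: v = 0 at t = 17/3 s; triangle areas 5/3 + 20/3 = 25/3 m
9–10 s: v = 0 at t = 85/9 s; triangle areas 8/9 + 25/18 = 41/18 m
Total distance = 503/18 m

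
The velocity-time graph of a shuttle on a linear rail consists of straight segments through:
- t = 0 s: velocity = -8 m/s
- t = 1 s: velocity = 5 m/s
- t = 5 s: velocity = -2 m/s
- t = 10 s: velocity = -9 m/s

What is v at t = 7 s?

On 5–10 s the graph is linear from -2 to -9 m/s: v(7) = -2 + (-9 − -2)·(7 − 5)/(10 − 5) = -4.8 m/s.

-4.8 m/s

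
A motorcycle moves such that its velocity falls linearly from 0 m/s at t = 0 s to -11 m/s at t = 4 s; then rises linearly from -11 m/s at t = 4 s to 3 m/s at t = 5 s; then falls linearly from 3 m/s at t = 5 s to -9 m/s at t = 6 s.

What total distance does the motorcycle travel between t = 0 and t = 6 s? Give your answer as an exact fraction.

851/28 m

Total distance travelled is ∫|v| dt — sum the magnitudes of each area piece.
0–4 s: |½(0 + -11)(4)| = 22 m
4–5 s: v = 0 at t = 67/14 s; triangle areas 121/28 + 9/28 = 65/14 m
5–6 s: v = 0 at t = 5.25 s; triangle areas 0.375 + 3.375 = 3.75 m
Total distance = 851/28 m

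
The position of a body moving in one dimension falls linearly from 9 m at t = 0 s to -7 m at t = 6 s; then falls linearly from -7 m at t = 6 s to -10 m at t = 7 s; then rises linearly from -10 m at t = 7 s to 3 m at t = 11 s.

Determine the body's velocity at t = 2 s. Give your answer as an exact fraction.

-8/3 m/s

Velocity is the slope of the x-t graph on 0–6 s: (-7 − 9)/(6 − 0) = -8/3 m/s.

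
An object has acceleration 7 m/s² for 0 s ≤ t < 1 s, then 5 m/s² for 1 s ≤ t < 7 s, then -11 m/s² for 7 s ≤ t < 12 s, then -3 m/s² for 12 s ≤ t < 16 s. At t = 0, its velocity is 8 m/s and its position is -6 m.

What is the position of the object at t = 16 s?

On each constant-a segment, Δv = aΔt and Δx = v₀Δt + ½aΔt²; chain segment to segment.
0–1 s: v starts 8 m/s; Δx = 8·1 + ½·7·1² = 11.5 m; v ends 15 m/s.
1–7 s: v starts 15 m/s; Δx = 15·6 + ½·5·6² = 180 m; v ends 45 m/s.
7–12 s: v starts 45 m/s; Δx = 45·5 + ½·-11·5² = 87.5 m; v ends -10 m/s.
12–16 s: v starts -10 m/s; Δx = -10·4 + ½·-3·4² = -64 m; v ends -22 m/s.
x(16) = -6 + Σ Δx = 209 m.

209 m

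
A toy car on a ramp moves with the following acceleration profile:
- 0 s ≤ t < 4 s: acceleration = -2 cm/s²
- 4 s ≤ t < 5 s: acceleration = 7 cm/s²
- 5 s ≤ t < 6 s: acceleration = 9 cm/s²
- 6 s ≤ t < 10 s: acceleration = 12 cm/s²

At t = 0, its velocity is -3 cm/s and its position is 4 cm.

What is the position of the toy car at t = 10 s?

On each constant-a segment, Δv = aΔt and Δx = v₀Δt + ½aΔt²; chain segment to segment.
0–4 s: v starts -3 cm/s; Δx = -3·4 + ½·-2·4² = -28 cm; v ends -11 cm/s.
4–5 s: v starts -11 cm/s; Δx = -11·1 + ½·7·1² = -7.5 cm; v ends -4 cm/s.
5–6 s: v starts -4 cm/s; Δx = -4·1 + ½·9·1² = 0.5 cm; v ends 5 cm/s.
6–10 s: v starts 5 cm/s; Δx = 5·4 + ½·12·4² = 116 cm; v ends 53 cm/s.
x(10) = 4 + Σ Δx = 85 cm.

85 cm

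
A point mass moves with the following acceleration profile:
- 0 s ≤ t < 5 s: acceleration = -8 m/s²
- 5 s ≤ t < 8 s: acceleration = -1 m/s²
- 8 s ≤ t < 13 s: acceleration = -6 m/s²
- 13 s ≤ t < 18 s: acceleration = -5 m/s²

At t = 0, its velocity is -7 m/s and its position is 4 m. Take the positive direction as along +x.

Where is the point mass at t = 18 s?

-1064 m

On each constant-a segment, Δv = aΔt and Δx = v₀Δt + ½aΔt²; chain segment to segment.
0–5 s: v starts -7 m/s; Δx = -7·5 + ½·-8·5² = -135 m; v ends -47 m/s.
5–8 s: v starts -47 m/s; Δx = -47·3 + ½·-1·3² = -145.5 m; v ends -50 m/s.
8–13 s: v starts -50 m/s; Δx = -50·5 + ½·-6·5² = -325 m; v ends -80 m/s.
13–18 s: v starts -80 m/s; Δx = -80·5 + ½·-5·5² = -462.5 m; v ends -105 m/s.
x(18) = 4 + Σ Δx = -1064 m.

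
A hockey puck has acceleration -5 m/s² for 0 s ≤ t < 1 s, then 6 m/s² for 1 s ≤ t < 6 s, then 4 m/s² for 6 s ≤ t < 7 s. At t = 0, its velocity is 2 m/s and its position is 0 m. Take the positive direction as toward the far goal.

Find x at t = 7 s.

On each constant-a segment, Δv = aΔt and Δx = v₀Δt + ½aΔt²; chain segment to segment.
0–1 s: v starts 2 m/s; Δx = 2·1 + ½·-5·1² = -0.5 m; v ends -3 m/s.
1–6 s: v starts -3 m/s; Δx = -3·5 + ½·6·5² = 60 m; v ends 27 m/s.
6–7 s: v starts 27 m/s; Δx = 27·1 + ½·4·1² = 29 m; v ends 31 m/s.
x(7) = 0 + Σ Δx = 88.5 m.

88.5 m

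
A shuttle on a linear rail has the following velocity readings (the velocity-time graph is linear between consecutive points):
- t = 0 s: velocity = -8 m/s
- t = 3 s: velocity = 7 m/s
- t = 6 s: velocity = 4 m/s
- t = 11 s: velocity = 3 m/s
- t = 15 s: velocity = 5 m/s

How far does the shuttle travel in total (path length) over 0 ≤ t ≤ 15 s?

61.3 m

Distance (not displacement) is the total path length: add the absolute areas under v-t.
0–3 s: v = 0 at t = 1.6 s; triangle areas 6.4 + 4.9 = 11.3 m
3–6 s: |½(7 + 4)(3)| = 16.5 m
6–11 s: |½(4 + 3)(5)| = 17.5 m
11–15 s: |½(3 + 5)(4)| = 16 m
Total distance = 61.3 m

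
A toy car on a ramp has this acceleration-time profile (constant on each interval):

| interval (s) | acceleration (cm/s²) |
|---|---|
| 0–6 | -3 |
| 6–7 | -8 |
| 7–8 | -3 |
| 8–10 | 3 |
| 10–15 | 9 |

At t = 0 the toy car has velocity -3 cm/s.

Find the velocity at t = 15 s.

19 cm/s

Δv equals the area under the a-t graph; then v = v₀ + Δv.
0–6 s: -3 × 6 = -18 cm/s
6–7 s: -8 × 1 = -8 cm/s
7–8 s: -3 × 1 = -3 cm/s
8–10 s: 3 × 2 = 6 cm/s
10–15 s: 9 × 5 = 45 cm/s
Δv = 22 cm/s, so v(15) = -3 + (22) = 19 cm/s.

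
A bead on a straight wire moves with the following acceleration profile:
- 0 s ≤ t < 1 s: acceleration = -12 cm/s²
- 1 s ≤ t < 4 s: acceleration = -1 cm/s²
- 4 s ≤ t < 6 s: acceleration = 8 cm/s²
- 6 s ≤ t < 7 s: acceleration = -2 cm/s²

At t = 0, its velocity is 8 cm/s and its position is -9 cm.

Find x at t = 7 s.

-13.5 cm

On each constant-a segment, Δv = aΔt and Δx = v₀Δt + ½aΔt²; chain segment to segment.
0–1 s: v starts 8 cm/s; Δx = 8·1 + ½·-12·1² = 2 cm; v ends -4 cm/s.
1–4 s: v starts -4 cm/s; Δx = -4·3 + ½·-1·3² = -16.5 cm; v ends -7 cm/s.
4–6 s: v starts -7 cm/s; Δx = -7·2 + ½·8·2² = 2 cm; v ends 9 cm/s.
6–7 s: v starts 9 cm/s; Δx = 9·1 + ½·-2·1² = 8 cm; v ends 7 cm/s.
x(7) = -9 + Σ Δx = -13.5 cm.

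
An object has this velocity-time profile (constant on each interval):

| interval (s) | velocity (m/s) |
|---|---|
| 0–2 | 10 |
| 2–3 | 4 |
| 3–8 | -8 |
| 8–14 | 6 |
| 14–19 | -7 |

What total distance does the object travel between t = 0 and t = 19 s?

135 m

Distance (not displacement) is the total path length: add the absolute areas under v-t.
0–2 s: |10| × 2 = 20 m
2–3 s: |4| × 1 = 4 m
3–8 s: |-8| × 5 = 40 m
8–14 s: |6| × 6 = 36 m
14–19 s: |-7| × 5 = 35 m
Total distance = 135 m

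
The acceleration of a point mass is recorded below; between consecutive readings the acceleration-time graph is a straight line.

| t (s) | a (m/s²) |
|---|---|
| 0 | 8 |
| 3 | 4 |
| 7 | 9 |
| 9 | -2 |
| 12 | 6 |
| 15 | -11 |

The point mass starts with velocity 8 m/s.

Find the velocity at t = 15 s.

Δv equals the area under the a-t graph; then v = v₀ + Δv.
0–3 s: ½(8 + 4)(3) = 18 m/s
3–7 s: ½(4 + 9)(4) = 26 m/s
7–9 s: ½(9 + -2)(2) = 7 m/s
9–12 s: ½(-2 + 6)(3) = 6 m/s
12–15 s: ½(6 + -11)(3) = -7.5 m/s
Δv = 49.5 m/s, so v(15) = 8 + (49.5) = 57.5 m/s.

57.5 m/s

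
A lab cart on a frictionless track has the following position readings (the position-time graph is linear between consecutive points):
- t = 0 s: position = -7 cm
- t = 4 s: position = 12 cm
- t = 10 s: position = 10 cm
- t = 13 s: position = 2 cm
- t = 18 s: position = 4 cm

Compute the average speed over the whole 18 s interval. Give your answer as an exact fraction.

31/18 cm/s

Average speed = (total path length)/(elapsed time); on a piecewise-linear x-t graph the path length is Σ|Δx|.
0–4 s: |Δx| = |12 − -7| = 19 cm
4–10 s: |Δx| = |10 − 12| = 2 cm
10–13 s: |Δx| = |2 − 10| = 8 cm
13–18 s: |Δx| = |4 − 2| = 2 cm
Total path = 31 cm; average speed = 31/18 = 31/18 cm/s.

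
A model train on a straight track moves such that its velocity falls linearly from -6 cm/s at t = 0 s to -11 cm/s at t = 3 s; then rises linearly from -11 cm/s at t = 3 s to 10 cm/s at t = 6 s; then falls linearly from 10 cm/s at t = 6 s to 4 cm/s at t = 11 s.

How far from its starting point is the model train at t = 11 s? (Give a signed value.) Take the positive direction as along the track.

Net displacement equals the area under the velocity-time graph (areas below the axis count negative).
0–3 s: ½(-6 + -11)(3) = -25.5 cm
3–6 s: ½(-11 + 10)(3) = -1.5 cm
6–11 s: ½(10 + 4)(5) = 35 cm
Net displacement = 8 cm

8 cm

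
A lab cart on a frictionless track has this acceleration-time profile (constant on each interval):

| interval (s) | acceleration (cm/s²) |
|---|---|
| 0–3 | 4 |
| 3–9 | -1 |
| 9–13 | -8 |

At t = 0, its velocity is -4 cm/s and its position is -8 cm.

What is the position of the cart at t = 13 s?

-28 cm

On each constant-a segment, Δv = aΔt and Δx = v₀Δt + ½aΔt²; chain segment to segment.
0–3 s: v starts -4 cm/s; Δx = -4·3 + ½·4·3² = 6 cm; v ends 8 cm/s.
3–9 s: v starts 8 cm/s; Δx = 8·6 + ½·-1·6² = 30 cm; v ends 2 cm/s.
9–13 s: v starts 2 cm/s; Δx = 2·4 + ½·-8·4² = -56 cm; v ends -30 cm/s.
x(13) = -8 + Σ Δx = -28 cm.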